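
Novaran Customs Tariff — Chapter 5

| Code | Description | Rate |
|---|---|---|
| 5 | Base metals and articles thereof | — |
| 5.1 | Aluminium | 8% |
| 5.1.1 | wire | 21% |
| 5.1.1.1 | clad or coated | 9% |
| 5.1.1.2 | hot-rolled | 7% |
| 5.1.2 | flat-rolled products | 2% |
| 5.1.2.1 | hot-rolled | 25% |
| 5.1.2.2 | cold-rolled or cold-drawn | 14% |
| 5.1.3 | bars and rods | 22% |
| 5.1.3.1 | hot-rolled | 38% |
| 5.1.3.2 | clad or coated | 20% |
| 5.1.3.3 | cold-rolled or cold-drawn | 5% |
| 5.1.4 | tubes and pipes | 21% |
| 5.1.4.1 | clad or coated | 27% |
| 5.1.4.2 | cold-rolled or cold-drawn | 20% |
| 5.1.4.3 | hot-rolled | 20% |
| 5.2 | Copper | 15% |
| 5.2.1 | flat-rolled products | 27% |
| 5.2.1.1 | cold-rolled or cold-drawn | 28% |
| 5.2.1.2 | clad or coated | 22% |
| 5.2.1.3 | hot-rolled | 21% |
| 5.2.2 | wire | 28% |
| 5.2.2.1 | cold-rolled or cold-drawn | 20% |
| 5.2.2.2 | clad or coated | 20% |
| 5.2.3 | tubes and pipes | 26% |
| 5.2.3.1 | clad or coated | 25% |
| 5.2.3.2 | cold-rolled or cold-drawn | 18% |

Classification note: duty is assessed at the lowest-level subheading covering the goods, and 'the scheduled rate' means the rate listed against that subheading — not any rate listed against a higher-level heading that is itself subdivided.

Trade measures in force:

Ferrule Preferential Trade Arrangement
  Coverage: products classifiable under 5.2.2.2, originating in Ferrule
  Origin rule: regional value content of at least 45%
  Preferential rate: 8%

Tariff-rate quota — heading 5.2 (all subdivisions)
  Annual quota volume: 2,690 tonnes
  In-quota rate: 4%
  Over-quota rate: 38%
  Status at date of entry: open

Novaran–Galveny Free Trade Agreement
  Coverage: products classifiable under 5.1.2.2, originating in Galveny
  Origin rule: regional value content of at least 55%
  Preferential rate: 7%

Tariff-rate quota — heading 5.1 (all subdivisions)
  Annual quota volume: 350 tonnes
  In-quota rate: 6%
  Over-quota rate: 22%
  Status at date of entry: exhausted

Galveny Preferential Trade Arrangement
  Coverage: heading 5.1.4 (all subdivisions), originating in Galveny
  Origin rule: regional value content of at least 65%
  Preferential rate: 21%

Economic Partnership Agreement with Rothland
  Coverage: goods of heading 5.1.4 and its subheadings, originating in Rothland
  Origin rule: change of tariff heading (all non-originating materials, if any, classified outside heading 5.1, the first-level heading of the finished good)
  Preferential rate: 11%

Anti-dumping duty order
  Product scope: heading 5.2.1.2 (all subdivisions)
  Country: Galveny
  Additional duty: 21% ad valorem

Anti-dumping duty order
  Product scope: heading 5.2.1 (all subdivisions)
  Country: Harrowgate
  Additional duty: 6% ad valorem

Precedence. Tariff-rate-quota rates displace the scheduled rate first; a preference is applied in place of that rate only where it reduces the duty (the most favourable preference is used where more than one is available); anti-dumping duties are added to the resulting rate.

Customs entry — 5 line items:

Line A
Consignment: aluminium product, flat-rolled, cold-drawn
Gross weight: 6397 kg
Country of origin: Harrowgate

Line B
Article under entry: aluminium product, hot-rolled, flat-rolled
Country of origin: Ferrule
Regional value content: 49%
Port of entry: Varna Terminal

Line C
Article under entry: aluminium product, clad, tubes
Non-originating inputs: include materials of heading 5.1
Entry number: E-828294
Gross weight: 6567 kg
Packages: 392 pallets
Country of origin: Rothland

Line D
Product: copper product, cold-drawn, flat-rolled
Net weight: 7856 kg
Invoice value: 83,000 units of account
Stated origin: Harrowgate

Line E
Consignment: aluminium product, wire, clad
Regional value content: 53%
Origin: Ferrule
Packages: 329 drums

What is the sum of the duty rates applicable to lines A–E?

98%

Line A: aluminium → 5.1; flat-rolled → 5.1.2; cold-drawn → 5.1.2.2. Scheduled 14%. quota on 5.1 exhausted → over-quota 22%. → 22%.
Line B: aluminium → 5.1; flat-rolled → 5.1.2; hot-rolled → 5.1.2.1. Scheduled 25%. quota on 5.1 exhausted → over-quota 22%; Ferrule agreement on 5.2.2.2: 5.1.2.1 not covered. → 22%.
Line C: aluminium → 5.1; tubes → 5.1.4; clad → 5.1.4.1. Scheduled 27%. quota on 5.1 exhausted → over-quota 22%; Rothland agreement on 5.1.4: CTH not met. → 22%.
Line D: copper → 5.2; flat-rolled → 5.2.1; cold-drawn → 5.2.1.1. Scheduled 28%. quota on 5.2 open → in-quota 4%; anti-dumping (Harrowgate, 5.2.1): +6%; total 4% + 6% = 10%. → 10%.
Line E: aluminium → 5.1; wire → 5.1.1; clad → 5.1.1.1. Scheduled 9%. quota on 5.1 exhausted → over-quota 22%; Ferrule agreement on 5.2.2.2: 5.1.1.1 not covered. → 22%.
Sum: 22% + 22% + 22% + 10% + 22% = 98%.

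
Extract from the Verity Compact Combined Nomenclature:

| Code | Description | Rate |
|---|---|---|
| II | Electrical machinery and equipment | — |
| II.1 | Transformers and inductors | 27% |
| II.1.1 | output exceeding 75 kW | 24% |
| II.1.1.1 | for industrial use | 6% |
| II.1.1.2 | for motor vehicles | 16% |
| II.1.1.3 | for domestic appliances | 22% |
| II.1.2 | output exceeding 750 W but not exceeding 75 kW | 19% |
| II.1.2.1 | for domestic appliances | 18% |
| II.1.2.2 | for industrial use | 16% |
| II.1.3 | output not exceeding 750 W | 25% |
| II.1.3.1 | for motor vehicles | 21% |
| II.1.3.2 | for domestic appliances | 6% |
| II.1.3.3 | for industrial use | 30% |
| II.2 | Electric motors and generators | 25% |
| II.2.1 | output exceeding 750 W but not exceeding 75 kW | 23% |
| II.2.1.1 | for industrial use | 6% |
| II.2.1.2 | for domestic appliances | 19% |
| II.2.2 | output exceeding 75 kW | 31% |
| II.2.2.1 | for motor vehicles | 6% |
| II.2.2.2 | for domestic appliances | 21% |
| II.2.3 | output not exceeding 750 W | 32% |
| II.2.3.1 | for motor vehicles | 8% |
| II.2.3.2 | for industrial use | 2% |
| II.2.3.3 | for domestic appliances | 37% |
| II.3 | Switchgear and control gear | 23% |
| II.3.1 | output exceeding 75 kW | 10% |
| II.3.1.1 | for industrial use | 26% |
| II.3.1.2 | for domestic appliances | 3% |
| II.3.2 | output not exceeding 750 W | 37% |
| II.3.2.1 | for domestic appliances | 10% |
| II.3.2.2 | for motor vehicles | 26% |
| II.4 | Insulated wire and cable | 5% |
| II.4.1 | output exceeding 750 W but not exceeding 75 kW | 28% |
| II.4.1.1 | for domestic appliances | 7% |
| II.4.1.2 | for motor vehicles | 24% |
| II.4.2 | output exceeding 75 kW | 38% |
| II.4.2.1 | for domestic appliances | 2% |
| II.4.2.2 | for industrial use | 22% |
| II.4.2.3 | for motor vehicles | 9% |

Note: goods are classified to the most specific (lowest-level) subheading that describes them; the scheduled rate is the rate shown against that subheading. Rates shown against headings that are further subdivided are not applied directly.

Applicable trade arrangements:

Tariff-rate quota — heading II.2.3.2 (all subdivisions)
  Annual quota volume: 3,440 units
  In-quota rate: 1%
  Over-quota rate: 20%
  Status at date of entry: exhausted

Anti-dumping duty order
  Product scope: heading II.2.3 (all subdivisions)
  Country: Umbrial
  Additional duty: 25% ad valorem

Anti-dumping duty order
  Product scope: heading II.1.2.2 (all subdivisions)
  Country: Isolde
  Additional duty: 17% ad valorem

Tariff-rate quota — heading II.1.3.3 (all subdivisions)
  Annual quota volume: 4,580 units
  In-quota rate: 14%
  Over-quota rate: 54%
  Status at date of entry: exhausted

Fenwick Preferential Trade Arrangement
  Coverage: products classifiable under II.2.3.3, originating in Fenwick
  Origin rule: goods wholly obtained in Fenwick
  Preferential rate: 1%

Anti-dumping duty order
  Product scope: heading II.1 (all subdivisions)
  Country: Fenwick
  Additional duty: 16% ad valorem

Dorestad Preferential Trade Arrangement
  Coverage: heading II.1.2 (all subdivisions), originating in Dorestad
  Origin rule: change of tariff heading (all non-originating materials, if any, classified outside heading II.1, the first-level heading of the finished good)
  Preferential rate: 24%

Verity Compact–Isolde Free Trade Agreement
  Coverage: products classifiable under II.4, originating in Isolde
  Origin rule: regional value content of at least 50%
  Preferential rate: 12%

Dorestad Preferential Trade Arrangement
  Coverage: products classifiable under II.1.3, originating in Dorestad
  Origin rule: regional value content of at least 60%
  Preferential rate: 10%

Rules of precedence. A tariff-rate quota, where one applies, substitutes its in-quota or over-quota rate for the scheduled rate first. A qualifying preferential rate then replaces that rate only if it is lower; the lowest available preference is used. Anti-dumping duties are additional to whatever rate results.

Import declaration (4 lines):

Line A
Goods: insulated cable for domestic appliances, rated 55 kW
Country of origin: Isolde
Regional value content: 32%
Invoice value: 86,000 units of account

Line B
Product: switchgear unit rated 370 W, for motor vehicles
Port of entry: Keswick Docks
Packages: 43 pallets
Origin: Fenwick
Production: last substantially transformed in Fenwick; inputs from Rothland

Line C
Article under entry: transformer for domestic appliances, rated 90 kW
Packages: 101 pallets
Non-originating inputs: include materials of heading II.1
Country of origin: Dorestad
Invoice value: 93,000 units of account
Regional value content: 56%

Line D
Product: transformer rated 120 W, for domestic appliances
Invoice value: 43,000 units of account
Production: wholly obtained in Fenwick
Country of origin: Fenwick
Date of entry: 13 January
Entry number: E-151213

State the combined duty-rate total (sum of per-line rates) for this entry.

77%

Line A: insulated cable → II.4; rated 55 kW → II.4.1; for domestic appliances → II.4.1.1. Scheduled 7%. Isolde agreement on II.4: RVC < 50%. → 7%.
Line B: switchgear unit → II.3; rated 370 W → II.3.2; for motor vehicles → II.3.2.2. Scheduled 26%. Fenwick agreement on II.2.3.3: II.3.2.2 not covered. → 26%.
Line C: transformer → II.1; rated 90 kW → II.1.1; for domestic appliances → II.1.1.3. Scheduled 22%. Dorestad agreement on II.1.2: II.1.1.3 not covered; Dorestad agreement on II.1.3: II.1.1.3 not covered. → 22%.
Line D: transformer → II.1; rated 120 W → II.1.3; for domestic appliances → II.1.3.2. Scheduled 6%. Fenwick agreement on II.2.3.3: II.1.3.2 not covered; anti-dumping (Fenwick, II.1): +16%; total 6% + 16% = 22%. → 22%.
Sum: 7% + 26% + 22% + 22% = 77%.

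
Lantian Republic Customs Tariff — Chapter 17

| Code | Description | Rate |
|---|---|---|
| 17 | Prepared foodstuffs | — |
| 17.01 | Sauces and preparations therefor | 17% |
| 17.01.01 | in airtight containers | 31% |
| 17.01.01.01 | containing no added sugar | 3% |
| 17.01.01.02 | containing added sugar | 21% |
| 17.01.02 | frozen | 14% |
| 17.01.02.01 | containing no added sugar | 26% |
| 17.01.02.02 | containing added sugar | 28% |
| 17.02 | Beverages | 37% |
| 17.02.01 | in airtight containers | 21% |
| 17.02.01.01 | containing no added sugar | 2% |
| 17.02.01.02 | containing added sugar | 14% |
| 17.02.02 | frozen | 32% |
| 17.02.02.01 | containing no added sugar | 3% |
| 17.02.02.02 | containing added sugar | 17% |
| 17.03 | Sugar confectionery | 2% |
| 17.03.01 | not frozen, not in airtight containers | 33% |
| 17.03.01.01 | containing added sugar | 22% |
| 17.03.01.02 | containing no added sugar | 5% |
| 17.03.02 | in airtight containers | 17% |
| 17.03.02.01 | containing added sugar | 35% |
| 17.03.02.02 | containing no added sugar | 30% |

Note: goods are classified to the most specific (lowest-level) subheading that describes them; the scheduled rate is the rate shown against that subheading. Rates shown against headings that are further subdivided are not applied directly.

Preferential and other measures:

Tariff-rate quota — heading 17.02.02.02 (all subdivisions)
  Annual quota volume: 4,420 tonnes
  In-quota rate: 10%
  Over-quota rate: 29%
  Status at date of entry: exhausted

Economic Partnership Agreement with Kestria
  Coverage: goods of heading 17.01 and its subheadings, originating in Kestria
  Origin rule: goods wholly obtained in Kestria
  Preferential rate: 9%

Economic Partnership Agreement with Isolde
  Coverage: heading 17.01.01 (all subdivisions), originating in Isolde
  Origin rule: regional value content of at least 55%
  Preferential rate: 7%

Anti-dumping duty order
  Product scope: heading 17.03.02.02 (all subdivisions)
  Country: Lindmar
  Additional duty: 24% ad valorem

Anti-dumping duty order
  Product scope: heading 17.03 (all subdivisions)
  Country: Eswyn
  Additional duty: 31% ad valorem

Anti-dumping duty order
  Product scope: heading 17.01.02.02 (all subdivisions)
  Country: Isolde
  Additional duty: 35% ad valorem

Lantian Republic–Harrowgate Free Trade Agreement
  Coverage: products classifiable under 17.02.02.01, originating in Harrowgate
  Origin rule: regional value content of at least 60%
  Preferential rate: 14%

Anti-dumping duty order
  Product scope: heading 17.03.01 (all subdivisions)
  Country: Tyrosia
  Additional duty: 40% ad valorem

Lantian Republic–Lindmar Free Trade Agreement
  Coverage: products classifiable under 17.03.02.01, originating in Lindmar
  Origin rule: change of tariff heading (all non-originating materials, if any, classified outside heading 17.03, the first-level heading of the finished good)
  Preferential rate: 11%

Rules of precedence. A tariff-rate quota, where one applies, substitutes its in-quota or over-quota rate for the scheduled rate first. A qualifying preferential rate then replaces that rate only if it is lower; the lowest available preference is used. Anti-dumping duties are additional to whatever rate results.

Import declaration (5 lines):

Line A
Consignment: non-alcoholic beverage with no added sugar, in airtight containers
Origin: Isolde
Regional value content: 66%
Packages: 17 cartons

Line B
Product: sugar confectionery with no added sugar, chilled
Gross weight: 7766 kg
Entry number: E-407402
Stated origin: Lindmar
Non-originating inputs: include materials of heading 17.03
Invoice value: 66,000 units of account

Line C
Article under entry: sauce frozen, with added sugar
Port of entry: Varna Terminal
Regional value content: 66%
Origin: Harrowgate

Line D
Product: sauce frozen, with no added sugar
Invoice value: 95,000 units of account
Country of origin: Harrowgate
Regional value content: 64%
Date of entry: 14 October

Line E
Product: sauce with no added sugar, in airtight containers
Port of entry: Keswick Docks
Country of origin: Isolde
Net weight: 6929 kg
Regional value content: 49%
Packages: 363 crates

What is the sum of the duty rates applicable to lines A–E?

64%

Line A: non-alcoholic beverage → 17.02; in airtight containers → 17.02.01; with no added sugar → 17.02.01.01. Scheduled 2%. Isolde agreement on 17.01.01: 17.02.01.01 not covered. → 2%.
Line B: sugar confectionery → 17.03; chilled → 17.03.01; with no added sugar → 17.03.01.02. Scheduled 5%. Lindmar agreement on 17.03.02.01: 17.03.01.02 not covered. → 5%.
Line C: sauce → 17.01; frozen → 17.01.02; with added sugar → 17.01.02.02. Scheduled 28%. Harrowgate agreement on 17.02.02.01: 17.01.02.02 not covered. → 28%.
Line D: sauce → 17.01; frozen → 17.01.02; with no added sugar → 17.01.02.01. Scheduled 26%. Harrowgate agreement on 17.02.02.01: 17.01.02.01 not covered. → 26%.
Line E: sauce → 17.01; in airtight containers → 17.01.01; with no added sugar → 17.01.01.01. Scheduled 3%. Isolde agreement on 17.01.01: RVC < 55%. → 3%.
Sum: 2% + 5% + 28% + 26% + 3% = 64%.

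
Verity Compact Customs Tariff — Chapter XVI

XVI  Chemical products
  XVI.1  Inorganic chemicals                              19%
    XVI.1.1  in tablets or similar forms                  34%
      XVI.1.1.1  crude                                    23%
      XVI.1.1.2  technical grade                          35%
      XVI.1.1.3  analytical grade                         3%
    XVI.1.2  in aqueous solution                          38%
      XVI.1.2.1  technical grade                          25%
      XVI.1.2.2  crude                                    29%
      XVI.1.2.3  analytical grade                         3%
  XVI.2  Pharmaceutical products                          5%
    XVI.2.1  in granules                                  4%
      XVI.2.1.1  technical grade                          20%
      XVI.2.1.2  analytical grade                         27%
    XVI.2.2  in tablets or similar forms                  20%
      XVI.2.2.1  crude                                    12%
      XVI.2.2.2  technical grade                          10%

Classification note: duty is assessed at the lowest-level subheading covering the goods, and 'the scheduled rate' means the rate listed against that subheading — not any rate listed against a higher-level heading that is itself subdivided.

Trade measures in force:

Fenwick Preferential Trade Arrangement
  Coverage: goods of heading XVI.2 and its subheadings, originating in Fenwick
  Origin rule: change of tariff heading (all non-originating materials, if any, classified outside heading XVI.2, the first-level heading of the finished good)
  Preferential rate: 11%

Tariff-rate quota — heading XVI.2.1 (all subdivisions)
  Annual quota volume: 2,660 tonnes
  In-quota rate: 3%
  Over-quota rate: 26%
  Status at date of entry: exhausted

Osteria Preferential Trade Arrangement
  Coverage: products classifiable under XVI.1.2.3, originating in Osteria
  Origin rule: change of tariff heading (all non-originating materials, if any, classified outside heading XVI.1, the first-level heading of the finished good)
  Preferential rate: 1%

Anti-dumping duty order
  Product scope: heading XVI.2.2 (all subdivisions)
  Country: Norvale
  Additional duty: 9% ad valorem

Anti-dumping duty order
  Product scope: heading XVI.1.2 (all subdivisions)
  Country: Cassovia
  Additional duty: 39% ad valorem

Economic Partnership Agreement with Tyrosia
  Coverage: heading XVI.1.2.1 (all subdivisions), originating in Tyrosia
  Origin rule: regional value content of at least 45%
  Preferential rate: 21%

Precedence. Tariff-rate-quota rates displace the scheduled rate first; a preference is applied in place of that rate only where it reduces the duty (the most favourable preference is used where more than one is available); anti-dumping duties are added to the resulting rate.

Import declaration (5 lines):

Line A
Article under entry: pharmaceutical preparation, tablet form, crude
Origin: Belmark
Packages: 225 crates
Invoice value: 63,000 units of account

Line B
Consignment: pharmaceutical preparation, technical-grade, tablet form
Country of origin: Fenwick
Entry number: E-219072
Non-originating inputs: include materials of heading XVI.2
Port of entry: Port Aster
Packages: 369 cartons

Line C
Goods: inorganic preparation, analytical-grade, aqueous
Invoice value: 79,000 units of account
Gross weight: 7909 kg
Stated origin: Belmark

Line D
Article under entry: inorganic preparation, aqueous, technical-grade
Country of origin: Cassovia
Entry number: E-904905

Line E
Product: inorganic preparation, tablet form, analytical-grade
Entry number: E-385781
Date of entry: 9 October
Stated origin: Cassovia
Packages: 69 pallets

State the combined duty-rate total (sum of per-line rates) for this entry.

92%

Line A: pharmaceutical → XVI.2; tablet form → XVI.2.2; crude → XVI.2.2.1. Scheduled 12%. No special measure applies. → 12%.
Line B: pharmaceutical → XVI.2; tablet form → XVI.2.2; technical-grade → XVI.2.2.2. Scheduled 10%. Fenwick agreement on XVI.2: CTH not met. → 10%.
Line C: inorganic → XVI.1; aqueous → XVI.1.2; analytical-grade → XVI.1.2.3. Scheduled 3%. No special measure applies. → 3%.
Line D: inorganic → XVI.1; aqueous → XVI.1.2; technical-grade → XVI.1.2.1. Scheduled 25%. anti-dumping (Cassovia, XVI.1.2): +39%; total 25% + 39% = 64%. → 64%.
Line E: inorganic → XVI.1; tablet form → XVI.1.1; analytical-grade → XVI.1.1.3. Scheduled 3%. No special measure applies. → 3%.
Sum: 12% + 10% + 3% + 64% + 3% = 92%.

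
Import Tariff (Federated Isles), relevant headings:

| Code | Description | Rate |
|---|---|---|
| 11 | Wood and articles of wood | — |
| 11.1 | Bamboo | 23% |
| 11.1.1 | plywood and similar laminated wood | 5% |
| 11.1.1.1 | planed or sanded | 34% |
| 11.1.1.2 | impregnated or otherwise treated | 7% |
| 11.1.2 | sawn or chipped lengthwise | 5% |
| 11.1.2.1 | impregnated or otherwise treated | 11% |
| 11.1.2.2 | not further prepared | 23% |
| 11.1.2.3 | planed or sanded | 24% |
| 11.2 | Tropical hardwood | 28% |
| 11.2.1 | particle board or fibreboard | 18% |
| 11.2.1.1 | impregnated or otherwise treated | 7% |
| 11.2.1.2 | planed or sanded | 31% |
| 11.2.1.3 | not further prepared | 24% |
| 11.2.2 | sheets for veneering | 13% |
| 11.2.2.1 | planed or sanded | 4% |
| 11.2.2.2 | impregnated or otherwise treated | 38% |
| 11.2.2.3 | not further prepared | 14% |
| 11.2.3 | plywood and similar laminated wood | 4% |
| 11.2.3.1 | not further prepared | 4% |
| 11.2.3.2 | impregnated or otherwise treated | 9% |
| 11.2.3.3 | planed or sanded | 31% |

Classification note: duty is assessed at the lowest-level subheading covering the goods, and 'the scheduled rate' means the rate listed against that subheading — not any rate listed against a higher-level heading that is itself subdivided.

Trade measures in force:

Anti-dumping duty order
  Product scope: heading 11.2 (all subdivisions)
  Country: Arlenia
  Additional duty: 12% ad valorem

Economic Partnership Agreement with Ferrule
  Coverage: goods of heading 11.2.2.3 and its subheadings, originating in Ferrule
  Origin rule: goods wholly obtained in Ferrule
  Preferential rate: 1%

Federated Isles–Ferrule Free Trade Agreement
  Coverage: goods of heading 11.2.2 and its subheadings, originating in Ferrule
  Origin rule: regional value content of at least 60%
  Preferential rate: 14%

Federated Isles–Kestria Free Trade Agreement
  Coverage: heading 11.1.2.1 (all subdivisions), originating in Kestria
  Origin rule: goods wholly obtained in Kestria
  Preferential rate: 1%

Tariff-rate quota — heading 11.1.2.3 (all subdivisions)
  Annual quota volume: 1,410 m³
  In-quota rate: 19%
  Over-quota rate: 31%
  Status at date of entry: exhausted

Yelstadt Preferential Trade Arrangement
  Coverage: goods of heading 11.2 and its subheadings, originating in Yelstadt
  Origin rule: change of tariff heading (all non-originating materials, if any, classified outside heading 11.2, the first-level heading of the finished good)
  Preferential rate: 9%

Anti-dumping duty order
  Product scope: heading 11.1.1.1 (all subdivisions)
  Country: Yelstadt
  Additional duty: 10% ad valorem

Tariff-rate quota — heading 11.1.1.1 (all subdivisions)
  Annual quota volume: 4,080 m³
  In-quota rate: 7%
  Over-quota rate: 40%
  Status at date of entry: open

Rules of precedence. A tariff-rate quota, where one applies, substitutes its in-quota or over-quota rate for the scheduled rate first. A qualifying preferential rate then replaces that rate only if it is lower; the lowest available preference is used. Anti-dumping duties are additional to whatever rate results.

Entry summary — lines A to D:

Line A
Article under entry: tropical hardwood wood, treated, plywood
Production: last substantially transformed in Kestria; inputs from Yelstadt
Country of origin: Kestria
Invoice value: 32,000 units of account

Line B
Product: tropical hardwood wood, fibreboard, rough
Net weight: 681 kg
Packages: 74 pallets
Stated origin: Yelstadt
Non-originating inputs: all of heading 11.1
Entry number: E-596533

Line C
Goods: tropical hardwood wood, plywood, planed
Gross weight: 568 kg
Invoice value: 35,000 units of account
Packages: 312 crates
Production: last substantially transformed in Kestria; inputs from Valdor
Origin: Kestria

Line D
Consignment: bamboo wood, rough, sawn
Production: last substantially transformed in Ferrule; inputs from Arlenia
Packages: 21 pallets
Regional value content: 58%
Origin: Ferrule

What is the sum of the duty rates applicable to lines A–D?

Line A: tropical hardwood → 11.2; plywood → 11.2.3; treated → 11.2.3.2. Scheduled 9%. Kestria agreement on 11.1.2.1: 11.2.3.2 not covered. → 9%.
Line B: tropical hardwood → 11.2; fibreboard → 11.2.1; rough → 11.2.1.3. Scheduled 24%. Yelstadt agreement on 11.2: CTH met → 9% available; preferential 9%. → 9%.
Line C: tropical hardwood → 11.2; plywood → 11.2.3; planed → 11.2.3.3. Scheduled 31%. Kestria agreement on 11.1.2.1: 11.2.3.3 not covered. → 31%.
Line D: bamboo → 11.1; sawn → 11.1.2; rough → 11.1.2.2. Scheduled 23%. Ferrule agreement on 11.2.2.3: 11.1.2.2 not covered; Ferrule agreement on 11.2.2: 11.1.2.2 not covered. → 23%.
Sum: 9% + 9% + 31% + 23% = 72%.

72%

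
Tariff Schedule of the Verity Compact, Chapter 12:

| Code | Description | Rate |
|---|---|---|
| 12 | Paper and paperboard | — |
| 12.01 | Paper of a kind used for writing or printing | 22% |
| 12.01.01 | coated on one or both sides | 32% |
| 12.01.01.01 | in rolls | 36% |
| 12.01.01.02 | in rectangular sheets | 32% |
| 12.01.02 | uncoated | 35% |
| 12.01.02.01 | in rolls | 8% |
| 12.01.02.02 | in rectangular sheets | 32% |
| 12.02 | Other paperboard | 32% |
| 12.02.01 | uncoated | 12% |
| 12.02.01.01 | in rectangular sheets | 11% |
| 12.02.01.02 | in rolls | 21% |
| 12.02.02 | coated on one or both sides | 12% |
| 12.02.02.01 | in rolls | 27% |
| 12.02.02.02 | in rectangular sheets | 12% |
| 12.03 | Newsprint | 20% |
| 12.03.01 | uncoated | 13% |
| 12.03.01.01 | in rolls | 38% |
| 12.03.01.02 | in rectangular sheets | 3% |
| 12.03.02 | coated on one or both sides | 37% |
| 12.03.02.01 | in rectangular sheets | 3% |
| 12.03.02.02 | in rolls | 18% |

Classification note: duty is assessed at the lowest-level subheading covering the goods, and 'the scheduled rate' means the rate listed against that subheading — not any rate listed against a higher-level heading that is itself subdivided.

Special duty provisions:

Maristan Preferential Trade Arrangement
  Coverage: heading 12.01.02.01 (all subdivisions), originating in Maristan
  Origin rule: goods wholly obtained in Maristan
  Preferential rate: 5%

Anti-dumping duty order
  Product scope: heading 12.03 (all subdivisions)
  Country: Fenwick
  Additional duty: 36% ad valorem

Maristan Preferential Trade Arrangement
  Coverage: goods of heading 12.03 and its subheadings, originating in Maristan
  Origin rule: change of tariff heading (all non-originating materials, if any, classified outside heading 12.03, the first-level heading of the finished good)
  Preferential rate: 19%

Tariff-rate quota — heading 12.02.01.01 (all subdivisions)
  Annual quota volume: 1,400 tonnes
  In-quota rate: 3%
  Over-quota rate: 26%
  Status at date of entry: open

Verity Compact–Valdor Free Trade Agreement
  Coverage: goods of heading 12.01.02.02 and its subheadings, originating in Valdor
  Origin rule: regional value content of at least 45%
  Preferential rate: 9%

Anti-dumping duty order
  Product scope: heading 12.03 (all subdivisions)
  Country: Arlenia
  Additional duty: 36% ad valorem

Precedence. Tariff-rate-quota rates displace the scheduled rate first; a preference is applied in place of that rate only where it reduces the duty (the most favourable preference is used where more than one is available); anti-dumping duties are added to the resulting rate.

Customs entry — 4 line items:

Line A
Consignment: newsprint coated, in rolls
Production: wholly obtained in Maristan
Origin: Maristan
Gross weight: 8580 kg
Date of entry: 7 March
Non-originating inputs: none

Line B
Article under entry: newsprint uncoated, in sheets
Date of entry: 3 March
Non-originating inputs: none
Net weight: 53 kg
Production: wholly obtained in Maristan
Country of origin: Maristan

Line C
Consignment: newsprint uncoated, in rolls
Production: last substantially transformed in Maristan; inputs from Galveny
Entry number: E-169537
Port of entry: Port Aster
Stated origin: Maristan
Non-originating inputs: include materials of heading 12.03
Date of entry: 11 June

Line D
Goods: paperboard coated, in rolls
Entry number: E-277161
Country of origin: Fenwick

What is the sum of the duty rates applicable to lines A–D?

Line A: newsprint → 12.03; coated → 12.03.02; in rolls → 12.03.02.02. Scheduled 18%. Maristan agreement on 12.01.02.01: 12.03.02.02 not covered; Maristan agreement on 12.03: CTH met → 19% available; preference 19% not lower than 18% → no reduction. → 18%.
Line B: newsprint → 12.03; uncoated → 12.03.01; in sheets → 12.03.01.02. Scheduled 3%. Maristan agreement on 12.01.02.01: 12.03.01.02 not covered; Maristan agreement on 12.03: CTH met → 19% available; preference 19% not lower than 3% → no reduction. → 3%.
Line C: newsprint → 12.03; uncoated → 12.03.01; in rolls → 12.03.01.01. Scheduled 38%. Maristan agreement on 12.01.02.01: 12.03.01.01 not covered; Maristan agreement on 12.03: CTH not met. → 38%.
Line D: paperboard → 12.02; coated → 12.02.02; in rolls → 12.02.02.01. Scheduled 27%. No special measure applies. → 27%.
Sum: 18% + 3% + 38% + 27% = 86%.

86%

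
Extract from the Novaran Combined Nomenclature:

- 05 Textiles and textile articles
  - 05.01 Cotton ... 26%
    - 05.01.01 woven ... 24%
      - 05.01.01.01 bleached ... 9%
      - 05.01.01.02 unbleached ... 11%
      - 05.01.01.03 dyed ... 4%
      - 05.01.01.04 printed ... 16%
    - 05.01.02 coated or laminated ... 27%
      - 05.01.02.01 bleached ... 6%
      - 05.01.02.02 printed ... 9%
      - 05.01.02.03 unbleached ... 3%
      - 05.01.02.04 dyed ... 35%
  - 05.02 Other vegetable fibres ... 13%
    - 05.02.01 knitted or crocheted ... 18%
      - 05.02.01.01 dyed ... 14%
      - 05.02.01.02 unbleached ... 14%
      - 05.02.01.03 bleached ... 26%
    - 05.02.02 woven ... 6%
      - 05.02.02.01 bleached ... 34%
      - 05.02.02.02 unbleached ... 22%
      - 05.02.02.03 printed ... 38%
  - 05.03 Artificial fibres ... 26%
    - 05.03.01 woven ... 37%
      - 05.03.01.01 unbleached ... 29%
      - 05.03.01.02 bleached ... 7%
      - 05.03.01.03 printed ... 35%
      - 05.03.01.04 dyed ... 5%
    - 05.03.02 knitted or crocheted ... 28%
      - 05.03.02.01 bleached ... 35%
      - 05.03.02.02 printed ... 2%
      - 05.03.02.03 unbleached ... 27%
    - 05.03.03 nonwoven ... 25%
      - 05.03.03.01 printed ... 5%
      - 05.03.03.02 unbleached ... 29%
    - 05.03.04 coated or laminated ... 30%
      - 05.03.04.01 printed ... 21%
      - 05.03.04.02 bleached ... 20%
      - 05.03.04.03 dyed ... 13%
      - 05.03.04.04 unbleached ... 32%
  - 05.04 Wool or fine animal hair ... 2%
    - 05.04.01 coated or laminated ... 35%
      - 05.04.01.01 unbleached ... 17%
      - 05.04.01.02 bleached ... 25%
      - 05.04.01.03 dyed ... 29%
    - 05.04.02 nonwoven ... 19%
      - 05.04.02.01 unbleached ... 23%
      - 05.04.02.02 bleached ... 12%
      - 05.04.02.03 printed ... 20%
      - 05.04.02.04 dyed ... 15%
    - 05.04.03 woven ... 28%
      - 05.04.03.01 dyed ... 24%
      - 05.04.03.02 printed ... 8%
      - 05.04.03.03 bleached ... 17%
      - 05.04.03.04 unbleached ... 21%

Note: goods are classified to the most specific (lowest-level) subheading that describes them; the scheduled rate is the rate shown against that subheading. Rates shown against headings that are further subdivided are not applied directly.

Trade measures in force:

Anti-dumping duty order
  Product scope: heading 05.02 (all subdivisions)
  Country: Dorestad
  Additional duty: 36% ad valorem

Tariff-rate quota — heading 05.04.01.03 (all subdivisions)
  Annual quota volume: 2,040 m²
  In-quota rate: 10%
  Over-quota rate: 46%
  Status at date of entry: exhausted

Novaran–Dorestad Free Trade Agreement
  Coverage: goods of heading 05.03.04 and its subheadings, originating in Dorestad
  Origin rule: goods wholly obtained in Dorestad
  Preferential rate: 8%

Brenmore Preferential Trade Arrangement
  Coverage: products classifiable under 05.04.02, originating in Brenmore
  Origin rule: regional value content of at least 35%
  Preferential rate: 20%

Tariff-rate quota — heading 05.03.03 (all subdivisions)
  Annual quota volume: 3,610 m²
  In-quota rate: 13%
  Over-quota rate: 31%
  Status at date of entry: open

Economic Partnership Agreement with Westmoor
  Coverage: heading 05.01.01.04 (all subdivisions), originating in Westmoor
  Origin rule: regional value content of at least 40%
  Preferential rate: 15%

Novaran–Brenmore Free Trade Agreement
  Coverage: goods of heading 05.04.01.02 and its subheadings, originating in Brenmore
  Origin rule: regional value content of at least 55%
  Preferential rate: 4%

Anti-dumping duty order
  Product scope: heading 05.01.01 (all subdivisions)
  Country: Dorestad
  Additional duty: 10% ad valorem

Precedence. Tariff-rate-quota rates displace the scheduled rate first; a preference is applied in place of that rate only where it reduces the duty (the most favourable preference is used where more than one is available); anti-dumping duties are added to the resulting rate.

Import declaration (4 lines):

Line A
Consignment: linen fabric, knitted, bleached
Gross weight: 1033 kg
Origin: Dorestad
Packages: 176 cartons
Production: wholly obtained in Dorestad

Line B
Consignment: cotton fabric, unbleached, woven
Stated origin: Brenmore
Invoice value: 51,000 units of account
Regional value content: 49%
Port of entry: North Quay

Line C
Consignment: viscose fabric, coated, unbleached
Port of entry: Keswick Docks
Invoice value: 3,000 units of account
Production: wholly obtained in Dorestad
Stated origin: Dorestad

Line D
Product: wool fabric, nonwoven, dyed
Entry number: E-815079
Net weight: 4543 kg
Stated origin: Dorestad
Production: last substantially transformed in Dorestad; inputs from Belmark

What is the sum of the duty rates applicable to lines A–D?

96%

Line A: linen → 05.02; knitted → 05.02.01; bleached → 05.02.01.03. Scheduled 26%. Dorestad agreement on 05.03.04: 05.02.01.03 not covered; anti-dumping (Dorestad, 05.02): +36%; total 26% + 36% = 62%. → 62%.
Line B: cotton → 05.01; woven → 05.01.01; unbleached → 05.01.01.02. Scheduled 11%. Brenmore agreement on 05.04.02: 05.01.01.02 not covered; Brenmore agreement on 05.04.01.02: 05.01.01.02 not covered. → 11%.
Line C: viscose → 05.03; coated → 05.03.04; unbleached → 05.03.04.04. Scheduled 32%. Dorestad agreement on 05.03.04: wholly obtained → 8% available; preferential 8%. → 8%.
Line D: wool → 05.04; nonwoven → 05.04.02; dyed → 05.04.02.04. Scheduled 15%. Dorestad agreement on 05.03.04: 05.04.02.04 not covered. → 15%.
Sum: 62% + 11% + 8% + 15% = 96%.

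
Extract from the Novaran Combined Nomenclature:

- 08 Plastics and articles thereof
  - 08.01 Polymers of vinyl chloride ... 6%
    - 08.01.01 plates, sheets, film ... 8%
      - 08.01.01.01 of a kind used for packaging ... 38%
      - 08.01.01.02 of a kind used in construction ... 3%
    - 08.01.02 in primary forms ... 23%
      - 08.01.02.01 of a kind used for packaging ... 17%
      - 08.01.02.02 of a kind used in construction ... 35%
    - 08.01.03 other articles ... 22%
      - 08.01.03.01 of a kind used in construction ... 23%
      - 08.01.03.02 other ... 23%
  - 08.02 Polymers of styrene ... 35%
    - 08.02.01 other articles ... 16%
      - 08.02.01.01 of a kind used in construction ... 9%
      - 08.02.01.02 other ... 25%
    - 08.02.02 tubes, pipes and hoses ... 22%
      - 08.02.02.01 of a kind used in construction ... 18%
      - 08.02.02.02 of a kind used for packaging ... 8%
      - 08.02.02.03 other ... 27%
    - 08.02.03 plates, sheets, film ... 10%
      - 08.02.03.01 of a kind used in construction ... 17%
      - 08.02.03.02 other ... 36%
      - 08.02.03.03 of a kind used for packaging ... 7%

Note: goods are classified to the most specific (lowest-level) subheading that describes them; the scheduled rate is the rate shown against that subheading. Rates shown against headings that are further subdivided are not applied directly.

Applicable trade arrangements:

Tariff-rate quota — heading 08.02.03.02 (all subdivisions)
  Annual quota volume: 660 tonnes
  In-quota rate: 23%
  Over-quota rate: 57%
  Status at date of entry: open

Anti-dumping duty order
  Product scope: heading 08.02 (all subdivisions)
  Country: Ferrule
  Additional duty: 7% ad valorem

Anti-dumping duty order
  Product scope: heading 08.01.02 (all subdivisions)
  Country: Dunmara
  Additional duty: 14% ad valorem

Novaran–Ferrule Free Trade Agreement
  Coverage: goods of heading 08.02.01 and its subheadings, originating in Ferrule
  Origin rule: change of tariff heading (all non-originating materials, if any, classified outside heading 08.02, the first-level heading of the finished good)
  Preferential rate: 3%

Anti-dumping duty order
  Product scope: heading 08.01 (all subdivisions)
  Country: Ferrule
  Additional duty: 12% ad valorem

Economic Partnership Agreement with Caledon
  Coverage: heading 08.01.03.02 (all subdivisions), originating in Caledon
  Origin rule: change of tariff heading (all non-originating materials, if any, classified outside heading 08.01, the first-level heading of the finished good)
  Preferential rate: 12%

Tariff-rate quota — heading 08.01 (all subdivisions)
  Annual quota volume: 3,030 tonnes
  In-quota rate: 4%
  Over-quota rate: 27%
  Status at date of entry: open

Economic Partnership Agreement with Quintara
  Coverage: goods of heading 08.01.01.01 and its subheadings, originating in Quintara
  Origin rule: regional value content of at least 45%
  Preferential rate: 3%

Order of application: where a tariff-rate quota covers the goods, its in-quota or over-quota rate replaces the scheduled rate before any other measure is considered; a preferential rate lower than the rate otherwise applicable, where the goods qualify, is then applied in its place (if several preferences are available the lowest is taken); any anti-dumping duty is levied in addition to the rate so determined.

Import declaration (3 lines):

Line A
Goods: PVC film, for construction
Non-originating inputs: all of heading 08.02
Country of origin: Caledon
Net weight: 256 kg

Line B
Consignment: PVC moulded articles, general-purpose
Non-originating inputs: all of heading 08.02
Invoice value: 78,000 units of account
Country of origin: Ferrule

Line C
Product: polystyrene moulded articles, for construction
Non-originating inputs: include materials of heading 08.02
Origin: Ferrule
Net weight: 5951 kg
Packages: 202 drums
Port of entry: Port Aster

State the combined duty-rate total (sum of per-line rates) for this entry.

36%

Line A: PVC → 08.01; film → 08.01.01; for construction → 08.01.01.02. Scheduled 3%. quota on 08.01 open → in-quota 4%; Caledon agreement on 08.01.03.02: 08.01.01.02 not covered. → 4%.
Line B: PVC → 08.01; moulded articles → 08.01.03; general-purpose → 08.01.03.02. Scheduled 23%. quota on 08.01 open → in-quota 4%; Ferrule agreement on 08.02.01: 08.01.03.02 not covered; anti-dumping (Ferrule, 08.01): +12%; total 4% + 12% = 16%. → 16%.
Line C: polystyrene → 08.02; moulded articles → 08.02.01; for construction → 08.02.01.01. Scheduled 9%. Ferrule agreement on 08.02.01: CTH not met; anti-dumping (Ferrule, 08.02): +7%; total 9% + 7% = 16%. → 16%.
Sum: 4% + 16% + 16% = 36%.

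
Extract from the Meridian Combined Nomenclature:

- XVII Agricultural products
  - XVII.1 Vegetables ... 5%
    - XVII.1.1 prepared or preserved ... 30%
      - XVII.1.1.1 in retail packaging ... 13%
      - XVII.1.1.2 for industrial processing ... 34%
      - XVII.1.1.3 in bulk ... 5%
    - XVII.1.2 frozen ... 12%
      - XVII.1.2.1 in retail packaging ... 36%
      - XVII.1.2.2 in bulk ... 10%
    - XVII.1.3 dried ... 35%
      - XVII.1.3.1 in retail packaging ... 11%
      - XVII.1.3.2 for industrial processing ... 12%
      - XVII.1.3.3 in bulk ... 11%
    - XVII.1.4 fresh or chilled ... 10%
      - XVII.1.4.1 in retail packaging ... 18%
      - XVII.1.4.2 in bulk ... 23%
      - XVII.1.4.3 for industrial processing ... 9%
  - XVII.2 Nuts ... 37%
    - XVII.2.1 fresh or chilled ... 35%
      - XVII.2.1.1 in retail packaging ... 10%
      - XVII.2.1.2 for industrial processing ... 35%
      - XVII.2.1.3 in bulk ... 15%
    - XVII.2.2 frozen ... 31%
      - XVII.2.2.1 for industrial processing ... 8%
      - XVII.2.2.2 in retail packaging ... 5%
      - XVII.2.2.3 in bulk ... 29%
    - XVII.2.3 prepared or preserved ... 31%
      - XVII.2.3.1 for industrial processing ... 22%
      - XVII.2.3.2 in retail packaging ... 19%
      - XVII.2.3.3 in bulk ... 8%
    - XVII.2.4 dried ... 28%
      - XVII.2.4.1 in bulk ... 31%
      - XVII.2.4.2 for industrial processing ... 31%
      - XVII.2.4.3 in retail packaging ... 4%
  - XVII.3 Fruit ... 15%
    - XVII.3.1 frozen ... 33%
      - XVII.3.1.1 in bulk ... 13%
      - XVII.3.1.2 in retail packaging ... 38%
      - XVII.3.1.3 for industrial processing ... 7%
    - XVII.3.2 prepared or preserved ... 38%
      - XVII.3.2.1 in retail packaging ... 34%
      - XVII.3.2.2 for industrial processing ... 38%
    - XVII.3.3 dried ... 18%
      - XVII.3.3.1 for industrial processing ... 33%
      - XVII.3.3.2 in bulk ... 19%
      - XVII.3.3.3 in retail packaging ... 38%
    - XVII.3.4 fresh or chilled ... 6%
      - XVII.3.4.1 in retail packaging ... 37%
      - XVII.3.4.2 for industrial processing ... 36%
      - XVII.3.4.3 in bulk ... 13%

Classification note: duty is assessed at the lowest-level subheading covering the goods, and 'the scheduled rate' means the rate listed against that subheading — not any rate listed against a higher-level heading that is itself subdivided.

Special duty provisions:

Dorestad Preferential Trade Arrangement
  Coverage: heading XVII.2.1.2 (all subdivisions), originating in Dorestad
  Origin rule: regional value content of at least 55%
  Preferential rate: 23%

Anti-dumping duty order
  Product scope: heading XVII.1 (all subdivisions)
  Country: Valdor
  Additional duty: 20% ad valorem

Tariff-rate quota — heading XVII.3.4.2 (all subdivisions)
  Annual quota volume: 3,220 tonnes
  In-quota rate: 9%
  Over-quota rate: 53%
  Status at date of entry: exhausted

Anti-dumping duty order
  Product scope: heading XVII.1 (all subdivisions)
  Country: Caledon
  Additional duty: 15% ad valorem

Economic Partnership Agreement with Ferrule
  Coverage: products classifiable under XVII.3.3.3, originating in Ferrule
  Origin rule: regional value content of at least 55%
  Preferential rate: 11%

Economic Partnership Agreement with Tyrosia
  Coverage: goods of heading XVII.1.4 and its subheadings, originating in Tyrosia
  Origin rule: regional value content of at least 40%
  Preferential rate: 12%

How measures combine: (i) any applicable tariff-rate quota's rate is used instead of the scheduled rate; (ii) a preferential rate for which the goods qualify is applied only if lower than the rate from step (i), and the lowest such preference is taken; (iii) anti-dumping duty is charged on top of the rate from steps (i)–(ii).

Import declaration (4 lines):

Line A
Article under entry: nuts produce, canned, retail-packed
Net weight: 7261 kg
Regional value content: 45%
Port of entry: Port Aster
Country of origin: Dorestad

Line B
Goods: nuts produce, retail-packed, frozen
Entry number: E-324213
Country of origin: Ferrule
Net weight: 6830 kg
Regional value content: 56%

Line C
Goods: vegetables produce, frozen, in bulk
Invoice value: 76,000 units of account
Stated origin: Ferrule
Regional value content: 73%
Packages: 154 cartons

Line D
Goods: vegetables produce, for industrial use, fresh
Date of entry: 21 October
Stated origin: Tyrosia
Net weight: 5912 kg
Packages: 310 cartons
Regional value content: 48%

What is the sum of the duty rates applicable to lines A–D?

43%

Line A: nuts → XVII.2; canned → XVII.2.3; retail-packed → XVII.2.3.2. Scheduled 19%. Dorestad agreement on XVII.2.1.2: XVII.2.3.2 not covered. → 19%.
Line B: nuts → XVII.2; frozen → XVII.2.2; retail-packed → XVII.2.2.2. Scheduled 5%. Ferrule agreement on XVII.3.3.3: XVII.2.2.2 not covered. → 5%.
Line C: vegetables → XVII.1; frozen → XVII.1.2; in bulk → XVII.1.2.2. Scheduled 10%. Ferrule agreement on XVII.3.3.3: XVII.1.2.2 not covered. → 10%.
Line D: vegetables → XVII.1; fresh → XVII.1.4; for industrial use → XVII.1.4.3. Scheduled 9%. Tyrosia agreement on XVII.1.4: RVC ≥ 40% → 12% available; preference 12% not lower than 9% → no reduction. → 9%.
Sum: 19% + 5% + 10% + 9% = 43%.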